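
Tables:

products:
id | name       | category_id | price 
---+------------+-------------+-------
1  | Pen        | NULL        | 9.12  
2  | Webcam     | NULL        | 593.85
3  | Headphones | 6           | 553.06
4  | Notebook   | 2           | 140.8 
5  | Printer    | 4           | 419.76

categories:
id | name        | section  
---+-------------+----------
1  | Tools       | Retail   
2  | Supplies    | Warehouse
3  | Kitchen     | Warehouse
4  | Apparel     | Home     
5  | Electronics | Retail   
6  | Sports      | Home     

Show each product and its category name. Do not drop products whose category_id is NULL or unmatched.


LEFT JOIN keeps every row from products (the left table); where category_id has no match in categories, the category columns become NULL. Walk through each product:
  - product 1 (Pen): category_id=NULL, no match -> kept with NULL
  - product 2 (Webcam): category_id=NULL, no match -> kept with NULL
  - product 3 (Headphones): category_id=6 -> matches Sports
  - product 4 (Notebook): category_id=2 -> matches Supplies
  - product 5 (Printer): category_id=4 -> matches Apparel
All 5 rows appear; 2 have NULL category.

SQL:
SELECT a.name, b.name AS category
FROM products a
LEFT JOIN categories b ON a.category_id = b.id

Result:
name       | category
-----------+---------
Pen        | NULL    
Webcam     | NULL    
Headphones | Sports  
Notebook   | Supplies
Printer    | Apparel 


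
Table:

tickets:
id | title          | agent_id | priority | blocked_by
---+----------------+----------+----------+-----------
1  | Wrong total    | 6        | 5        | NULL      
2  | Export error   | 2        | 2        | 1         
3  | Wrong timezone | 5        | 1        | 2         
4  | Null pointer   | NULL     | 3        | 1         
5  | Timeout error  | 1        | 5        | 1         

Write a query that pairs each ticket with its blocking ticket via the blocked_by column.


This is a self-join: tickets is joined to a second copy of itself, matching each row's blocked_by to another row's id. Use LEFT JOIN so rows with blocked_by=NULL are kept.
  - ticket 1 (Wrong total): blocked_by=NULL -> NULL
  - ticket 2 (Export error): blocked_by=1 -> Wrong total
  - ticket 3 (Wrong timezone): blocked_by=2 -> Export error
  - ticket 4 (Null pointer): blocked_by=1 -> Wrong total
  - ticket 5 (Timeout error): blocked_by=1 -> Wrong total

SQL:
SELECT a.title AS item, b.title AS blocked_by
FROM tickets a
LEFT JOIN tickets b ON a.blocked_by = b.id

Result:
item           | blocked_by  
---------------+-------------
Wrong total    | NULL        
Export error   | Wrong total 
Wrong timezone | Export error
Null pointer   | Wrong total 
Timeout error  | Wrong total 


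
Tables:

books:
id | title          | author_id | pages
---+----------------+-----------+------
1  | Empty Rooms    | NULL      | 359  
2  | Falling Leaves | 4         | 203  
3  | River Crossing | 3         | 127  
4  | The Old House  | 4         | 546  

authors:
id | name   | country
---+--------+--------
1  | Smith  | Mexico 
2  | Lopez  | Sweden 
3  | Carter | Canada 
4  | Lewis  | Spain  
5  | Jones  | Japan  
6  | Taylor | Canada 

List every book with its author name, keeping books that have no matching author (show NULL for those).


LEFT JOIN keeps every row from books (the left table); where author_id has no match in authors, the author columns become NULL. Walk through each book:
  - book 1 (Empty Rooms): author_id=NULL, no match -> kept with NULL
  - book 2 (Falling Leaves): author_id=4 -> matches Lewis
  - book 3 (River Crossing): author_id=3 -> matches Carter
  - book 4 (The Old House): author_id=4 -> matches Lewis
All 4 rows appear; 1 has NULL author.

SQL:
SELECT a.title, b.name AS author
FROM books a
LEFT JOIN authors b ON a.author_id = b.id

Result:
title          | author
---------------+-------
Empty Rooms    | NULL  
Falling Leaves | Lewis 
River Crossing | Carter
The Old House  | Lewis 


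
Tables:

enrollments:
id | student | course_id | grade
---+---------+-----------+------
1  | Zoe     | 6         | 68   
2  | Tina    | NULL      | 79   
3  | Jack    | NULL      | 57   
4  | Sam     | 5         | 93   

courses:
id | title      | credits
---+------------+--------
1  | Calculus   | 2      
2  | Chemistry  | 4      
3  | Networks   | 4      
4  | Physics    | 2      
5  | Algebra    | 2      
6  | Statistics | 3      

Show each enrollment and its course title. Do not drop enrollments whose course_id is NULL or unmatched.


LEFT JOIN keeps every row from enrollments (the left table); where course_id has no match in courses, the course columns become NULL. Walk through each enrollment:
  - enrollment 1 (Zoe): course_id=6 -> matches Statistics
  - enrollment 2 (Tina): course_id=NULL, no match -> kept with NULL
  - enrollment 3 (Jack): course_id=NULL, no match -> kept with NULL
  - enrollment 4 (Sam): course_id=5 -> matches Algebra
All 4 rows appear; 2 have NULL course.

SQL:
SELECT a.student, b.title AS course
FROM enrollments a
LEFT JOIN courses b ON a.course_id = b.id

Result:
student | course    
--------+-----------
Zoe     | Statistics
Tina    | NULL      
Jack    | NULL      
Sam     | Algebra   


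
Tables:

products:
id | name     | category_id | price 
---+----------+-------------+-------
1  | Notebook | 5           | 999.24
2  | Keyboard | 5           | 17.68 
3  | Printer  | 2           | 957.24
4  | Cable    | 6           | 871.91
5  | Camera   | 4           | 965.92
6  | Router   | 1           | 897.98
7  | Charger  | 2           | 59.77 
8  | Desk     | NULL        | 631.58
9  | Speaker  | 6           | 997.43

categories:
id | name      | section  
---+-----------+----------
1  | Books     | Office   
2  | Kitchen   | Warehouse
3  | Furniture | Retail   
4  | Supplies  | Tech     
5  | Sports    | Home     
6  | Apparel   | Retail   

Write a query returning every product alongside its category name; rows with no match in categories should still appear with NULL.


LEFT JOIN keeps every row from products (the left table); where category_id has no match in categories, the category columns become NULL. Walk through each product:
  - product 1 (Notebook): category_id=5 -> matches Sports
  - product 2 (Keyboard): category_id=5 -> matches Sports
  - product 3 (Printer): category_id=2 -> matches Kitchen
  - product 4 (Cable): category_id=6 -> matches Apparel
  - product 5 (Camera): category_id=4 -> matches Supplies
  - product 6 (Router): category_id=1 -> matches Books
  - product 7 (Charger): category_id=2 -> matches Kitchen
  - product 8 (Desk): category_id=NULL, no match -> kept with NULL
  - product 9 (Speaker): category_id=6 -> matches Apparel
All 9 rows appear; 1 has NULL category.

SQL:
SELECT a.name, b.name AS category
FROM products a
LEFT JOIN categories b ON a.category_id = b.id

Result:
name     | category
---------+---------
Notebook | Sports  
Keyboard | Sports  
Printer  | Kitchen 
Cable    | Apparel 
Camera   | Supplies
Router   | Books   
Charger  | Kitchen 
Desk     | NULL    
Speaker  | Apparel 


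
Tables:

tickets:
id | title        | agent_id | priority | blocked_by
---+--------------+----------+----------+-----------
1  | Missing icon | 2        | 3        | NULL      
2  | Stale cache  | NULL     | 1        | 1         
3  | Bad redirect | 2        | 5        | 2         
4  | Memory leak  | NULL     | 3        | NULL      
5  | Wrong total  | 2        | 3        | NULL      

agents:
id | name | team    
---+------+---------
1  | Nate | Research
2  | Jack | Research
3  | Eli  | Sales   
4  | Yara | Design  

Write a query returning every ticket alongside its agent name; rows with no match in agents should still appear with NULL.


LEFT JOIN keeps every row from tickets (the left table); where agent_id has no match in agents, the agent columns become NULL. Walk through each ticket:
  - ticket 1 (Missing icon): agent_id=2 -> matches Jack
  - ticket 2 (Stale cache): agent_id=NULL, no match -> kept with NULL
  - ticket 3 (Bad redirect): agent_id=2 -> matches Jack
  - ticket 4 (Memory leak): agent_id=NULL, no match -> kept with NULL
  - ticket 5 (Wrong total): agent_id=2 -> matches Jack
All 5 rows appear; 2 have NULL agent.

SQL:
SELECT a.title, b.name AS agent
FROM tickets a
LEFT JOIN agents b ON a.agent_id = b.id

Result:
title        | agent
-------------+------
Missing icon | Jack 
Stale cache  | NULL 
Bad redirect | Jack 
Memory leak  | NULL 
Wrong total  | Jack 


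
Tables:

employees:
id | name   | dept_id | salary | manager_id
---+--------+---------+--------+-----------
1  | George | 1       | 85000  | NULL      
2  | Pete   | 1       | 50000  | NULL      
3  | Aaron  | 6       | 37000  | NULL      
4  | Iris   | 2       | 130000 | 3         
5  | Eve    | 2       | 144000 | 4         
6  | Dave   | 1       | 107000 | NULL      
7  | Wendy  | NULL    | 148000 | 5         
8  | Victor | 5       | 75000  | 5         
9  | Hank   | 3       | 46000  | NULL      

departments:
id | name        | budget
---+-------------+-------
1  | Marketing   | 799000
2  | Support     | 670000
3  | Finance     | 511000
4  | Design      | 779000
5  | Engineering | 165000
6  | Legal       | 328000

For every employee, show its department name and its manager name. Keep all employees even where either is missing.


Two LEFT JOINs from the same base table employees: one to departments via dept_id, one to employees itself via manager_id. Both are LEFT so every employee is preserved.
Match against departments:
  - employee 1 (George): dept_id=1 -> matches Marketing
  - employee 2 (Pete): dept_id=1 -> matches Marketing
  - employee 3 (Aaron): dept_id=6 -> matches Legal
  - employee 4 (Iris): dept_id=2 -> matches Support
  - employee 5 (Eve): dept_id=2 -> matches Support
  - employee 6 (Dave): dept_id=1 -> matches Marketing
  - employee 7 (Wendy): dept_id=NULL, no match -> kept with NULL
  - employee 8 (Victor): dept_id=5 -> matches Engineering
  - employee 9 (Hank): dept_id=3 -> matches Finance
Match against employees (self):
  - employee 1 (George): manager_id=NULL -> NULL
  - employee 2 (Pete): manager_id=NULL -> NULL
  - employee 3 (Aaron): manager_id=NULL -> NULL
  - employee 4 (Iris): manager_id=3 -> Aaron
  - employee 5 (Eve): manager_id=4 -> Iris
  - employee 6 (Dave): manager_id=NULL -> NULL
  - employee 7 (Wendy): manager_id=5 -> Eve
  - employee 8 (Victor): manager_id=5 -> Eve
  - employee 9 (Hank): manager_id=NULL -> NULL

SQL:
SELECT a.name, b.name AS department, c.name AS manager
FROM employees a
LEFT JOIN departments b ON a.dept_id = b.id
LEFT JOIN employees c ON a.manager_id = c.id

Result:
name   | department  | manager
-------+-------------+--------
George | Marketing   | NULL   
Pete   | Marketing   | NULL   
Aaron  | Legal       | NULL   
Iris   | Support     | Aaron  
Eve    | Support     | Iris   
Dave   | Marketing   | NULL   
Wendy  | NULL        | Eve    
Victor | Engineering | Eve    
Hank   | Finance     | NULL   


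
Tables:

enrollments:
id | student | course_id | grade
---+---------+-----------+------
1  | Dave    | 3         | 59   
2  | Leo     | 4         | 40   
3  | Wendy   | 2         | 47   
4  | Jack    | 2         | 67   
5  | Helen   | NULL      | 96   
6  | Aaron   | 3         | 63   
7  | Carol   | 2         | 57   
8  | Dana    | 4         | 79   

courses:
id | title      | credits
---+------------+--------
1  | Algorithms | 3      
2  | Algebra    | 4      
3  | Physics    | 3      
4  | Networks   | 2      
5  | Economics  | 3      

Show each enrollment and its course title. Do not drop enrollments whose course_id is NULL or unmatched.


LEFT JOIN keeps every row from enrollments (the left table); where course_id has no match in courses, the course columns become NULL. Walk through each enrollment:
  - enrollment 1 (Dave): course_id=3 -> matches Physics
  - enrollment 2 (Leo): course_id=4 -> matches Networks
  - enrollment 3 (Wendy): course_id=2 -> matches Algebra
  - enrollment 4 (Jack): course_id=2 -> matches Algebra
  - enrollment 5 (Helen): course_id=NULL, no match -> kept with NULL
  - enrollment 6 (Aaron): course_id=3 -> matches Physics
  - enrollment 7 (Carol): course_id=2 -> matches Algebra
  - enrollment 8 (Dana): course_id=4 -> matches Networks
All 8 rows appear; 1 has NULL course.

SQL:
SELECT a.student, b.title AS course
FROM enrollments a
LEFT JOIN courses b ON a.course_id = b.id

Result:
student | course  
--------+---------
Dave    | Physics 
Leo     | Networks
Wendy   | Algebra 
Jack    | Algebra 
Helen   | NULL    
Aaron   | Physics 
Carol   | Algebra 
Dana    | Networks


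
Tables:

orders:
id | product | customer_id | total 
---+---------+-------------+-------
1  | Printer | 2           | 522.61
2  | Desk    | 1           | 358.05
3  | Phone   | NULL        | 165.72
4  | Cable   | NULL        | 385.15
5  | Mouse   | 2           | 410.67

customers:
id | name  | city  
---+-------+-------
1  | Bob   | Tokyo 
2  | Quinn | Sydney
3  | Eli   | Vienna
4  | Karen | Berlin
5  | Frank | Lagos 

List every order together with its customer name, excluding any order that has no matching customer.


INNER JOIN keeps only orders rows whose customer_id matches an id in customers. Walk through each order:
  - order 1 (Printer): customer_id=2 -> matches Quinn
  - order 2 (Desk): customer_id=1 -> matches Bob
  - order 3 (Phone): customer_id=NULL, no match -> dropped
  - order 4 (Cable): customer_id=NULL, no match -> dropped
  - order 5 (Mouse): customer_id=2 -> matches Quinn
So 2 of 5 rows are dropped.

SQL:
SELECT a.product, b.name AS customer
FROM orders a
INNER JOIN customers b ON a.customer_id = b.id

Result:
product | customer
--------+---------
Printer | Quinn   
Desk    | Bob     
Mouse   | Quinn   


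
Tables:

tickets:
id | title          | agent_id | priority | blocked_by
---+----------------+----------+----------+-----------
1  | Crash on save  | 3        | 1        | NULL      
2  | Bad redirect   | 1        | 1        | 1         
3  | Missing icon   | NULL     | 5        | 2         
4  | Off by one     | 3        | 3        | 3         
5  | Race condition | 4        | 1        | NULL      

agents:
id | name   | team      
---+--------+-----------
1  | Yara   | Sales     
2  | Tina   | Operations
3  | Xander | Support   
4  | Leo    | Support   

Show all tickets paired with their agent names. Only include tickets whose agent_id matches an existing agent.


INNER JOIN keeps only tickets rows whose agent_id matches an id in agents. Walk through each ticket:
  - ticket 1 (Crash on save): agent_id=3 -> matches Xander
  - ticket 2 (Bad redirect): agent_id=1 -> matches Yara
  - ticket 3 (Missing icon): agent_id=NULL, no match -> dropped
  - ticket 4 (Off by one): agent_id=3 -> matches Xander
  - ticket 5 (Race condition): agent_id=4 -> matches Leo
So 1 of 5 rows is dropped.

SQL:
SELECT a.title, b.name AS agent
FROM tickets a
INNER JOIN agents b ON a.agent_id = b.id

Result:
title          | agent 
---------------+-------
Crash on save  | Xander
Bad redirect   | Yara  
Off by one     | Xander
Race condition | Leo   


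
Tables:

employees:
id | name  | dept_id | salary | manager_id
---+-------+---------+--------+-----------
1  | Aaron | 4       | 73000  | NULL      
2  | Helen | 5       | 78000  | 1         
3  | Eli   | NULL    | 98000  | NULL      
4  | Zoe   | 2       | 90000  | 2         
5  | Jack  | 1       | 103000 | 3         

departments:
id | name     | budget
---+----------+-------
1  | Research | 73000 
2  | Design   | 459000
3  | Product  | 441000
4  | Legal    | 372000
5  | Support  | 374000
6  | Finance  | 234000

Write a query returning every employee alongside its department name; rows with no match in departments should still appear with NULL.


LEFT JOIN keeps every row from employees (the left table); where dept_id has no match in departments, the department columns become NULL. Walk through each employee:
  - employee 1 (Aaron): dept_id=4 -> matches Legal
  - employee 2 (Helen): dept_id=5 -> matches Support
  - employee 3 (Eli): dept_id=NULL, no match -> kept with NULL
  - employee 4 (Zoe): dept_id=2 -> matches Design
  - employee 5 (Jack): dept_id=1 -> matches Research
All 5 rows appear; 1 has NULL department.

SQL:
SELECT a.name, b.name AS department
FROM employees a
LEFT JOIN departments b ON a.dept_id = b.id

Result:
name  | department
------+-----------
Aaron | Legal     
Helen | Support   
Eli   | NULL      
Zoe   | Design    
Jack  | Research  


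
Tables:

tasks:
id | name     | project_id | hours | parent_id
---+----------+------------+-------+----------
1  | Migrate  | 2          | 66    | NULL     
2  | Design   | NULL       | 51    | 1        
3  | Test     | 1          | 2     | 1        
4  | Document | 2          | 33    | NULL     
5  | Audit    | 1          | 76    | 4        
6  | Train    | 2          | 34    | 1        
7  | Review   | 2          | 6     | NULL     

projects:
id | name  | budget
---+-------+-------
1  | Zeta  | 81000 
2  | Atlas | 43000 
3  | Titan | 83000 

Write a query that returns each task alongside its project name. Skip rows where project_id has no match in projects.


INNER JOIN keeps only tasks rows whose project_id matches an id in projects. Walk through each task:
  - task 1 (Migrate): project_id=2 -> matches Atlas
  - task 2 (Design): project_id=NULL, no match -> dropped
  - task 3 (Test): project_id=1 -> matches Zeta
  - task 4 (Document): project_id=2 -> matches Atlas
  - task 5 (Audit): project_id=1 -> matches Zeta
  - task 6 (Train): project_id=2 -> matches Atlas
  - task 7 (Review): project_id=2 -> matches Atlas
So 1 of 7 rows is dropped.

SQL:
SELECT a.name, b.name AS project
FROM tasks a
INNER JOIN projects b ON a.project_id = b.id

Result:
name     | project
---------+--------
Migrate  | Atlas  
Test     | Zeta   
Document | Atlas  
Audit    | Zeta   
Train    | Atlas  
Review   | Atlas  


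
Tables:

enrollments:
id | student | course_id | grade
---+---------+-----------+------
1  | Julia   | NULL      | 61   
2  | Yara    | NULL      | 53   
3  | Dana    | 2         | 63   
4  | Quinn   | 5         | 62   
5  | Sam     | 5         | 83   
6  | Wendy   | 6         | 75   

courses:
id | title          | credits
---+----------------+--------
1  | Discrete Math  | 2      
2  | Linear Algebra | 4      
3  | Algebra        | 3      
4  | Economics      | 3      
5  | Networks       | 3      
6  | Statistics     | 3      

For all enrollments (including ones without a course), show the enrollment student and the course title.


LEFT JOIN keeps every row from enrollments (the left table); where course_id has no match in courses, the course columns become NULL. Walk through each enrollment:
  - enrollment 1 (Julia): course_id=NULL, no match -> kept with NULL
  - enrollment 2 (Yara): course_id=NULL, no match -> kept with NULL
  - enrollment 3 (Dana): course_id=2 -> matches Linear Algebra
  - enrollment 4 (Quinn): course_id=5 -> matches Networks
  - enrollment 5 (Sam): course_id=5 -> matches Networks
  - enrollment 6 (Wendy): course_id=6 -> matches Statistics
All 6 rows appear; 2 have NULL course.

SQL:
SELECT a.student, b.title AS course
FROM enrollments a
LEFT JOIN courses b ON a.course_id = b.id

Result:
student | course        
--------+---------------
Julia   | NULL          
Yara    | NULL          
Dana    | Linear Algebra
Quinn   | Networks      
Sam     | Networks      
Wendy   | Statistics    


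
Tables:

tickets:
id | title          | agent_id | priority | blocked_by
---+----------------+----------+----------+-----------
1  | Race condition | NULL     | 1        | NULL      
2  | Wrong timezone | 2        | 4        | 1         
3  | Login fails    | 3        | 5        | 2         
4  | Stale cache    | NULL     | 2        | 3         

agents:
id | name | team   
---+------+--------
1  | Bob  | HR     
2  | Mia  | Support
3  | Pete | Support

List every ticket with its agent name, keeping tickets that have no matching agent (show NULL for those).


LEFT JOIN keeps every row from tickets (the left table); where agent_id has no match in agents, the agent columns become NULL. Walk through each ticket:
  - ticket 1 (Race condition): agent_id=NULL, no match -> kept with NULL
  - ticket 2 (Wrong timezone): agent_id=2 -> matches Mia
  - ticket 3 (Login fails): agent_id=3 -> matches Pete
  - ticket 4 (Stale cache): agent_id=NULL, no match -> kept with NULL
All 4 rows appear; 2 have NULL agent.

SQL:
SELECT a.title, b.name AS agent
FROM tickets a
LEFT JOIN agents b ON a.agent_id = b.id

Result:
title          | agent
---------------+------
Race condition | NULL 
Wrong timezone | Mia  
Login fails    | Pete 
Stale cache    | NULL 


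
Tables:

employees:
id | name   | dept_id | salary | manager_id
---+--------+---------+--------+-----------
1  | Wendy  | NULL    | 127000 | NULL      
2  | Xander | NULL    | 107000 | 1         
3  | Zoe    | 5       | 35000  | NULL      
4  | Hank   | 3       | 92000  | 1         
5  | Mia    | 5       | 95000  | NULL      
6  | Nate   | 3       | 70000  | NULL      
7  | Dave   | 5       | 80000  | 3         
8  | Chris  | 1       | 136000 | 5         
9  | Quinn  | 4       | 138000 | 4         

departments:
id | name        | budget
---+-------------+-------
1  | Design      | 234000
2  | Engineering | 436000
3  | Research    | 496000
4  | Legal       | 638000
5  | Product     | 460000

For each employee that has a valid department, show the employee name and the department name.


INNER JOIN keeps only employees rows whose dept_id matches an id in departments. Walk through each employee:
  - employee 1 (Wendy): dept_id=NULL, no match -> dropped
  - employee 2 (Xander): dept_id=NULL, no match -> dropped
  - employee 3 (Zoe): dept_id=5 -> matches Product
  - employee 4 (Hank): dept_id=3 -> matches Research
  - employee 5 (Mia): dept_id=5 -> matches Product
  - employee 6 (Nate): dept_id=3 -> matches Research
  - employee 7 (Dave): dept_id=5 -> matches Product
  - employee 8 (Chris): dept_id=1 -> matches Design
  - employee 9 (Quinn): dept_id=4 -> matches Legal
So 2 of 9 rows are dropped.

SQL:
SELECT a.name, b.name AS department
FROM employees a
INNER JOIN departments b ON a.dept_id = b.id

Result:
name  | department
------+-----------
Zoe   | Product   
Hank  | Research  
Mia   | Product   
Nate  | Research  
Dave  | Product   
Chris | Design    
Quinn | Legal     


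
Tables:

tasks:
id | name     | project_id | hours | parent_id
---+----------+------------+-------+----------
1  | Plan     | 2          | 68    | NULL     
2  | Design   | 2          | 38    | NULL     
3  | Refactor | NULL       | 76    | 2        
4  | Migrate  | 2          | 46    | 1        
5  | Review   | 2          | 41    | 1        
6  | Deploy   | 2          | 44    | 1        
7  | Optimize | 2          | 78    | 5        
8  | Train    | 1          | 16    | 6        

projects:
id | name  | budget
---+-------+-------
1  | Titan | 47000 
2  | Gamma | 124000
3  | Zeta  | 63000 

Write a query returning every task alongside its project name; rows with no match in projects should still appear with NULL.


LEFT JOIN keeps every row from tasks (the left table); where project_id has no match in projects, the project columns become NULL. Walk through each task:
  - task 1 (Plan): project_id=2 -> matches Gamma
  - task 2 (Design): project_id=2 -> matches Gamma
  - task 3 (Refactor): project_id=NULL, no match -> kept with NULL
  - task 4 (Migrate): project_id=2 -> matches Gamma
  - task 5 (Review): project_id=2 -> matches Gamma
  - task 6 (Deploy): project_id=2 -> matches Gamma
  - task 7 (Optimize): project_id=2 -> matches Gamma
  - task 8 (Train): project_id=1 -> matches Titan
All 8 rows appear; 1 has NULL project.

SQL:
SELECT a.name, b.name AS project
FROM tasks a
LEFT JOIN projects b ON a.project_id = b.id

Result:
name     | project
---------+--------
Plan     | Gamma  
Design   | Gamma  
Refactor | NULL   
Migrate  | Gamma  
Review   | Gamma  
Deploy   | Gamma  
Optimize | Gamma  
Train    | Titan  


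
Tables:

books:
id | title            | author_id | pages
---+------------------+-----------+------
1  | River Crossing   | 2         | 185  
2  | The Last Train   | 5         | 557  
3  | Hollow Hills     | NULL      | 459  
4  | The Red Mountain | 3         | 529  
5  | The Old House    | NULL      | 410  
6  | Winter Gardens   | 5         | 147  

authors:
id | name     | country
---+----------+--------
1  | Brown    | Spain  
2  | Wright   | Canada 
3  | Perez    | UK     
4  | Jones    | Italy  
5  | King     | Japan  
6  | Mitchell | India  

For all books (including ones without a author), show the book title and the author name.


LEFT JOIN keeps every row from books (the left table); where author_id has no match in authors, the author columns become NULL. Walk through each book:
  - book 1 (River Crossing): author_id=2 -> matches Wright
  - book 2 (The Last Train): author_id=5 -> matches King
  - book 3 (Hollow Hills): author_id=NULL, no match -> kept with NULL
  - book 4 (The Red Mountain): author_id=3 -> matches Perez
  - book 5 (The Old House): author_id=NULL, no match -> kept with NULL
  - book 6 (Winter Gardens): author_id=5 -> matches King
All 6 rows appear; 2 have NULL author.

SQL:
SELECT a.title, b.name AS author
FROM books a
LEFT JOIN authors b ON a.author_id = b.id

Result:
title            | author
-----------------+-------
River Crossing   | Wright
The Last Train   | King  
Hollow Hills     | NULL  
The Red Mountain | Perez 
The Old House    | NULL  
Winter Gardens   | King  


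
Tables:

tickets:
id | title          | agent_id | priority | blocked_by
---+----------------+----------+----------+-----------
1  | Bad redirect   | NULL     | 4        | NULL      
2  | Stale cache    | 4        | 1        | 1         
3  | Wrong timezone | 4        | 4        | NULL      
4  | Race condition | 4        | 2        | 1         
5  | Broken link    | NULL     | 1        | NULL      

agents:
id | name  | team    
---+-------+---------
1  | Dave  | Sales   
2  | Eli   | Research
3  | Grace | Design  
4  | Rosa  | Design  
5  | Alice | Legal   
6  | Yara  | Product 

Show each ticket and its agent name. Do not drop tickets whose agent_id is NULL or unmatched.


LEFT JOIN keeps every row from tickets (the left table); where agent_id has no match in agents, the agent columns become NULL. Walk through each ticket:
  - ticket 1 (Bad redirect): agent_id=NULL, no match -> kept with NULL
  - ticket 2 (Stale cache): agent_id=4 -> matches Rosa
  - ticket 3 (Wrong timezone): agent_id=4 -> matches Rosa
  - ticket 4 (Race condition): agent_id=4 -> matches Rosa
  - ticket 5 (Broken link): agent_id=NULL, no match -> kept with NULL
All 5 rows appear; 2 have NULL agent.

SQL:
SELECT a.title, b.name AS agent
FROM tickets a
LEFT JOIN agents b ON a.agent_id = b.id

Result:
title          | agent
---------------+------
Bad redirect   | NULL 
Stale cache    | Rosa 
Wrong timezone | Rosa 
Race condition | Rosa 
Broken link    | NULL 


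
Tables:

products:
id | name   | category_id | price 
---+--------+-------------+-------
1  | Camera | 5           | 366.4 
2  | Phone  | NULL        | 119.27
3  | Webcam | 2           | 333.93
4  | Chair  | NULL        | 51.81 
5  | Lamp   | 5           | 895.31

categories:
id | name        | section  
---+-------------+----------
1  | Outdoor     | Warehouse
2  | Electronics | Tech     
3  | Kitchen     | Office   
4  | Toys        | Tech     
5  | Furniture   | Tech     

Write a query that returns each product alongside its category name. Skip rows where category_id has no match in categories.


INNER JOIN keeps only products rows whose category_id matches an id in categories. Walk through each product:
  - product 1 (Camera): category_id=5 -> matches Furniture
  - product 2 (Phone): category_id=NULL, no match -> dropped
  - product 3 (Webcam): category_id=2 -> matches Electronics
  - product 4 (Chair): category_id=NULL, no match -> dropped
  - product 5 (Lamp): category_id=5 -> matches Furniture
So 2 of 5 rows are dropped.

SQL:
SELECT a.name, b.name AS category
FROM products a
INNER JOIN categories b ON a.category_id = b.id

Result:
name   | category   
-------+------------
Camera | Furniture  
Webcam | Electronics
Lamp   | Furniture  


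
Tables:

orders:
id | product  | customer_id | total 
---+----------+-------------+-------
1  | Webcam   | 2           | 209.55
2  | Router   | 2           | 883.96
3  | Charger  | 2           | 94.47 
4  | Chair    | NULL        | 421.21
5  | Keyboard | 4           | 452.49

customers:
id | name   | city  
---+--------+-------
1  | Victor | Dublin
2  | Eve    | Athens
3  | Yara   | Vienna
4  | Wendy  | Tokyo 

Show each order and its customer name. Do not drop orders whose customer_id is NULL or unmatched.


LEFT JOIN keeps every row from orders (the left table); where customer_id has no match in customers, the customer columns become NULL. Walk through each order:
  - order 1 (Webcam): customer_id=2 -> matches Eve
  - order 2 (Router): customer_id=2 -> matches Eve
  - order 3 (Charger): customer_id=2 -> matches Eve
  - order 4 (Chair): customer_id=NULL, no match -> kept with NULL
  - order 5 (Keyboard): customer_id=4 -> matches Wendy
All 5 rows appear; 1 has NULL customer.

SQL:
SELECT a.product, b.name AS customer
FROM orders a
LEFT JOIN customers b ON a.customer_id = b.id

Result:
product  | customer
---------+---------
Webcam   | Eve     
Router   | Eve     
Charger  | Eve     
Chair    | NULL    
Keyboard | Wendy   


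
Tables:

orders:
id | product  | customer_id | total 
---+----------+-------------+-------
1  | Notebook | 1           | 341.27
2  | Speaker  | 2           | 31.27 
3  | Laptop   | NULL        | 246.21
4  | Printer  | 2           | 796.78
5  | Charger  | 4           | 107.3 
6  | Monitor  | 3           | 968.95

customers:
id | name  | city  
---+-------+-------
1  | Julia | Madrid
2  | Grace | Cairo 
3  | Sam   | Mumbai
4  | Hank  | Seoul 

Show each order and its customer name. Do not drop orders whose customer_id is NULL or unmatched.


LEFT JOIN keeps every row from orders (the left table); where customer_id has no match in customers, the customer columns become NULL. Walk through each order:
  - order 1 (Notebook): customer_id=1 -> matches Julia
  - order 2 (Speaker): customer_id=2 -> matches Grace
  - order 3 (Laptop): customer_id=NULL, no match -> kept with NULL
  - order 4 (Printer): customer_id=2 -> matches Grace
  - order 5 (Charger): customer_id=4 -> matches Hank
  - order 6 (Monitor): customer_id=3 -> matches Sam
All 6 rows appear; 1 has NULL customer.

SQL:
SELECT a.product, b.name AS customer
FROM orders a
LEFT JOIN customers b ON a.customer_id = b.id

Result:
product  | customer
---------+---------
Notebook | Julia   
Speaker  | Grace   
Laptop   | NULL    
Printer  | Grace   
Charger  | Hank    
Monitor  | Sam     


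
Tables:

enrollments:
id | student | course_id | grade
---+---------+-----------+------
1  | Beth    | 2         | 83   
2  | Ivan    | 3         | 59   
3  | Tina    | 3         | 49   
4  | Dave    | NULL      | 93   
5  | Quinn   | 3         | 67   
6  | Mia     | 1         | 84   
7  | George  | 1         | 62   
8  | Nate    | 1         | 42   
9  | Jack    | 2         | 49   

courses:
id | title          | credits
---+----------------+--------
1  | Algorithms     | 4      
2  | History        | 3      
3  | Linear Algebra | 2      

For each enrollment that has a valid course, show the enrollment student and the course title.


INNER JOIN keeps only enrollments rows whose course_id matches an id in courses. Walk through each enrollment:
  - enrollment 1 (Beth): course_id=2 -> matches History
  - enrollment 2 (Ivan): course_id=3 -> matches Linear Algebra
  - enrollment 3 (Tina): course_id=3 -> matches Linear Algebra
  - enrollment 4 (Dave): course_id=NULL, no match -> dropped
  - enrollment 5 (Quinn): course_id=3 -> matches Linear Algebra
  - enrollment 6 (Mia): course_id=1 -> matches Algorithms
  - enrollment 7 (George): course_id=1 -> matches Algorithms
  - enrollment 8 (Nate): course_id=1 -> matches Algorithms
  - enrollment 9 (Jack): course_id=2 -> matches History
So 1 of 9 rows is dropped.

SQL:
SELECT a.student, b.title AS course
FROM enrollments a
INNER JOIN courses b ON a.course_id = b.id

Result:
student | course        
--------+---------------
Beth    | History       
Ivan    | Linear Algebra
Tina    | Linear Algebra
Quinn   | Linear Algebra
Mia     | Algorithms    
George  | Algorithms    
Nate    | Algorithms    
Jack    | History       


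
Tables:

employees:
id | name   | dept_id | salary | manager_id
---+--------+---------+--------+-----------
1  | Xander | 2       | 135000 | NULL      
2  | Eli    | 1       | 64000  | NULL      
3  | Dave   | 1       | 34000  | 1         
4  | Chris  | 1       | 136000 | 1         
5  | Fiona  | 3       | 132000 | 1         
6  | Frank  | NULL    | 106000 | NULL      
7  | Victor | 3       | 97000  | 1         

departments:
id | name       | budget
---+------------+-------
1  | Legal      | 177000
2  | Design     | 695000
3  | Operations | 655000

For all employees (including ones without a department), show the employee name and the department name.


LEFT JOIN keeps every row from employees (the left table); where dept_id has no match in departments, the department columns become NULL. Walk through each employee:
  - employee 1 (Xander): dept_id=2 -> matches Design
  - employee 2 (Eli): dept_id=1 -> matches Legal
  - employee 3 (Dave): dept_id=1 -> matches Legal
  - employee 4 (Chris): dept_id=1 -> matches Legal
  - employee 5 (Fiona): dept_id=3 -> matches Operations
  - employee 6 (Frank): dept_id=NULL, no match -> kept with NULL
  - employee 7 (Victor): dept_id=3 -> matches Operations
All 7 rows appear; 1 has NULL department.

SQL:
SELECT a.name, b.name AS department
FROM employees a
LEFT JOIN departments b ON a.dept_id = b.id

Result:
name   | department
-------+-----------
Xander | Design    
Eli    | Legal     
Dave   | Legal     
Chris  | Legal     
Fiona  | Operations
Frank  | NULL      
Victor | Operations


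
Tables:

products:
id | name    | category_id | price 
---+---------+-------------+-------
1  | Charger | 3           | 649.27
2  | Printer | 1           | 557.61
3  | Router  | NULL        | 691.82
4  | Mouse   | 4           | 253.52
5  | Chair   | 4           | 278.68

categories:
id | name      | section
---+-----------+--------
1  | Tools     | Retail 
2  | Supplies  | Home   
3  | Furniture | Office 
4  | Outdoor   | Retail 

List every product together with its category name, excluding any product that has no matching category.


INNER JOIN keeps only products rows whose category_id matches an id in categories. Walk through each product:
  - product 1 (Charger): category_id=3 -> matches Furniture
  - product 2 (Printer): category_id=1 -> matches Tools
  - product 3 (Router): category_id=NULL, no match -> dropped
  - product 4 (Mouse): category_id=4 -> matches Outdoor
  - product 5 (Chair): category_id=4 -> matches Outdoor
So 1 of 5 rows is dropped.

SQL:
SELECT a.name, b.name AS category
FROM products a
INNER JOIN categories b ON a.category_id = b.id

Result:
name    | category 
--------+----------
Charger | Furniture
Printer | Tools    
Mouse   | Outdoor  
Chair   | Outdoor  


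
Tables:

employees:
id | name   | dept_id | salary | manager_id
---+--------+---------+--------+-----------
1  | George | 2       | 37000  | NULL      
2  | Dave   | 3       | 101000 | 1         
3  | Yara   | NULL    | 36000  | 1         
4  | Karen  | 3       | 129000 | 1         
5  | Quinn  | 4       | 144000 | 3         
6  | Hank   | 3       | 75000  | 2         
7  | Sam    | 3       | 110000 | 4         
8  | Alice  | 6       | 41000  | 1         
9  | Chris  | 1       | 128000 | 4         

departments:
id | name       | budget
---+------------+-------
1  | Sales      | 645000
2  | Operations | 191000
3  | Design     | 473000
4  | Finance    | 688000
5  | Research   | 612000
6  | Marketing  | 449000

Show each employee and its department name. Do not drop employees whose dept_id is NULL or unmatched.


LEFT JOIN keeps every row from employees (the left table); where dept_id has no match in departments, the department columns become NULL. Walk through each employee:
  - employee 1 (George): dept_id=2 -> matches Operations
  - employee 2 (Dave): dept_id=3 -> matches Design
  - employee 3 (Yara): dept_id=NULL, no match -> kept with NULL
  - employee 4 (Karen): dept_id=3 -> matches Design
  - employee 5 (Quinn): dept_id=4 -> matches Finance
  - employee 6 (Hank): dept_id=3 -> matches Design
  - employee 7 (Sam): dept_id=3 -> matches Design
  - employee 8 (Alice): dept_id=6 -> matches Marketing
  - employee 9 (Chris): dept_id=1 -> matches Sales
All 9 rows appear; 1 has NULL department.

SQL:
SELECT a.name, b.name AS department
FROM employees a
LEFT JOIN departments b ON a.dept_id = b.id

Result:
name   | department
-------+-----------
George | Operations
Dave   | Design    
Yara   | NULL      
Karen  | Design    
Quinn  | Finance   
Hank   | Design    
Sam    | Design    
Alice  | Marketing 
Chris  | Sales     


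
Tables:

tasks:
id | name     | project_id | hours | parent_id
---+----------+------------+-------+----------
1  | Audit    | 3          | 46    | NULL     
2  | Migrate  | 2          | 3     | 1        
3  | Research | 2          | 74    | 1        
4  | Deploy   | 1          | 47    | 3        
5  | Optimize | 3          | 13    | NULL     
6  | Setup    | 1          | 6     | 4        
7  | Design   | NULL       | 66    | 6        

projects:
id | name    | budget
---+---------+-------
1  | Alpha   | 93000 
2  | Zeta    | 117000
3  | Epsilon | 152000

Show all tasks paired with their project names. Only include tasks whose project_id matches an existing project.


INNER JOIN keeps only tasks rows whose project_id matches an id in projects. Walk through each task:
  - task 1 (Audit): project_id=3 -> matches Epsilon
  - task 2 (Migrate): project_id=2 -> matches Zeta
  - task 3 (Research): project_id=2 -> matches Zeta
  - task 4 (Deploy): project_id=1 -> matches Alpha
  - task 5 (Optimize): project_id=3 -> matches Epsilon
  - task 6 (Setup): project_id=1 -> matches Alpha
  - task 7 (Design): project_id=NULL, no match -> dropped
So 1 of 7 rows is dropped.

SQL:
SELECT a.name, b.name AS project
FROM tasks a
INNER JOIN projects b ON a.project_id = b.id

Result:
name     | project
---------+--------
Audit    | Epsilon
Migrate  | Zeta   
Research | Zeta   
Deploy   | Alpha  
Optimize | Epsilon
Setup    | Alpha  


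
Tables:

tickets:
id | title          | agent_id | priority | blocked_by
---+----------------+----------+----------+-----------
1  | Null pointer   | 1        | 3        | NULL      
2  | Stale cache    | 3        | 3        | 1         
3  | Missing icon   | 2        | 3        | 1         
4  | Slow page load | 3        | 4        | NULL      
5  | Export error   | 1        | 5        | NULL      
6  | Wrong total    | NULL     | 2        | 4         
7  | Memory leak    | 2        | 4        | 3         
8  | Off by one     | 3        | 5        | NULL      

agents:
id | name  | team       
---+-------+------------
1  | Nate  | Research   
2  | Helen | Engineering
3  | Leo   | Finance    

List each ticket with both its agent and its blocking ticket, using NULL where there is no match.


Two LEFT JOINs from the same base table tickets: one to agents via agent_id, one to tickets itself via blocked_by. Both are LEFT so every ticket is preserved.
Match against agents:
  - ticket 1 (Null pointer): agent_id=1 -> matches Nate
  - ticket 2 (Stale cache): agent_id=3 -> matches Leo
  - ticket 3 (Missing icon): agent_id=2 -> matches Helen
  - ticket 4 (Slow page load): agent_id=3 -> matches Leo
  - ticket 5 (Export error): agent_id=1 -> matches Nate
  - ticket 6 (Wrong total): agent_id=NULL, no match -> kept with NULL
  - ticket 7 (Memory leak): agent_id=2 -> matches Helen
  - ticket 8 (Off by one): agent_id=3 -> matches Leo
Match against tickets (self):
  - ticket 1 (Null pointer): blocked_by=NULL -> NULL
  - ticket 2 (Stale cache): blocked_by=1 -> Null pointer
  - ticket 3 (Missing icon): blocked_by=1 -> Null pointer
  - ticket 4 (Slow page load): blocked_by=NULL -> NULL
  - ticket 5 (Export error): blocked_by=NULL -> NULL
  - ticket 6 (Wrong total): blocked_by=4 -> Slow page load
  - ticket 7 (Memory leak): blocked_by=3 -> Missing icon
  - ticket 8 (Off by one): blocked_by=NULL -> NULL

SQL:
SELECT a.title, b.name AS agent, c.title AS blocked_by
FROM tickets a
LEFT JOIN agents b ON a.agent_id = b.id
LEFT JOIN tickets c ON a.blocked_by = c.id

Result:
title          | agent | blocked_by    
---------------+-------+---------------
Null pointer   | Nate  | NULL          
Stale cache    | Leo   | Null pointer  
Missing icon   | Helen | Null pointer  
Slow page load | Leo   | NULL          
Export error   | Nate  | NULL          
Wrong total    | NULL  | Slow page load
Memory leak    | Helen | Missing icon  
Off by one     | Leo   | NULL          
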